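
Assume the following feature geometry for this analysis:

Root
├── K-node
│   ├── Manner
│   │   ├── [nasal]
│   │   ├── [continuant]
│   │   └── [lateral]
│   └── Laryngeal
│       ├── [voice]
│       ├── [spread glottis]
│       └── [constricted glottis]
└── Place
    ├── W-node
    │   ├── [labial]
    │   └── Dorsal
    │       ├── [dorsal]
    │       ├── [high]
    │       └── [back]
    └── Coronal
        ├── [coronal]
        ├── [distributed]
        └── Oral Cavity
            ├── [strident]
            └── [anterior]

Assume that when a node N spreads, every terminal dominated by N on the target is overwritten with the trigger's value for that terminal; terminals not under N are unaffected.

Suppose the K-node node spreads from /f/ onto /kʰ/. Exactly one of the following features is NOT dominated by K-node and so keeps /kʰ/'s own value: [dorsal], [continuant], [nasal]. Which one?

[dorsal]

The terminals dominated by K-node are [nasal], [continuant], [lateral], [voice], [spread glottis], [constricted glottis].
Spreading K-node replaces [continuant], [nasal] with the trigger's values, since each sits inside the K-node constituent.
But [dorsal] is a dependent of Dorsal, outside K-node; it is therefore untouched by the spreading.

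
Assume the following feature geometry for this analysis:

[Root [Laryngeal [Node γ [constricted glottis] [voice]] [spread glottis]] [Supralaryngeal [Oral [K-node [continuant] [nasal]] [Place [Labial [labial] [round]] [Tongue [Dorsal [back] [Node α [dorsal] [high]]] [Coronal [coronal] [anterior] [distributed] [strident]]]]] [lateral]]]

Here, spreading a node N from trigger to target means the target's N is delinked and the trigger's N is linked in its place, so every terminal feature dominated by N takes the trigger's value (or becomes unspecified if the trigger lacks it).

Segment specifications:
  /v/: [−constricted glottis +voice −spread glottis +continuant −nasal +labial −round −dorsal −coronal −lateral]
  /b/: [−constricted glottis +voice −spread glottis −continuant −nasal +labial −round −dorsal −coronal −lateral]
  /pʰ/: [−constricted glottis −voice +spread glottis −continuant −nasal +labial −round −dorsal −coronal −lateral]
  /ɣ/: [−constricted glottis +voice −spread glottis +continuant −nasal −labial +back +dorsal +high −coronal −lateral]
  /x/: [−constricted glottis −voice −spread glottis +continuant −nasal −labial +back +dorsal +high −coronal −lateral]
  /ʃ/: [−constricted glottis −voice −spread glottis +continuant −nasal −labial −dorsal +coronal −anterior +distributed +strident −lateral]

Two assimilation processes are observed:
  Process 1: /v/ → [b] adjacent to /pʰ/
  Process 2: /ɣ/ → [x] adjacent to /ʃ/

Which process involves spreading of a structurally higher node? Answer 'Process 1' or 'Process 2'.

Process 2

Process 1 alters [continuant]; the lowest dominating node is [continuant] (depth 4 from Root).
Process 2 alters [voice]; the lowest dominating node is [voice] (depth 3 from Root).
[voice] (depth 3) sits above [continuant] (depth 4), making Process 2 the one with the higher spreading node.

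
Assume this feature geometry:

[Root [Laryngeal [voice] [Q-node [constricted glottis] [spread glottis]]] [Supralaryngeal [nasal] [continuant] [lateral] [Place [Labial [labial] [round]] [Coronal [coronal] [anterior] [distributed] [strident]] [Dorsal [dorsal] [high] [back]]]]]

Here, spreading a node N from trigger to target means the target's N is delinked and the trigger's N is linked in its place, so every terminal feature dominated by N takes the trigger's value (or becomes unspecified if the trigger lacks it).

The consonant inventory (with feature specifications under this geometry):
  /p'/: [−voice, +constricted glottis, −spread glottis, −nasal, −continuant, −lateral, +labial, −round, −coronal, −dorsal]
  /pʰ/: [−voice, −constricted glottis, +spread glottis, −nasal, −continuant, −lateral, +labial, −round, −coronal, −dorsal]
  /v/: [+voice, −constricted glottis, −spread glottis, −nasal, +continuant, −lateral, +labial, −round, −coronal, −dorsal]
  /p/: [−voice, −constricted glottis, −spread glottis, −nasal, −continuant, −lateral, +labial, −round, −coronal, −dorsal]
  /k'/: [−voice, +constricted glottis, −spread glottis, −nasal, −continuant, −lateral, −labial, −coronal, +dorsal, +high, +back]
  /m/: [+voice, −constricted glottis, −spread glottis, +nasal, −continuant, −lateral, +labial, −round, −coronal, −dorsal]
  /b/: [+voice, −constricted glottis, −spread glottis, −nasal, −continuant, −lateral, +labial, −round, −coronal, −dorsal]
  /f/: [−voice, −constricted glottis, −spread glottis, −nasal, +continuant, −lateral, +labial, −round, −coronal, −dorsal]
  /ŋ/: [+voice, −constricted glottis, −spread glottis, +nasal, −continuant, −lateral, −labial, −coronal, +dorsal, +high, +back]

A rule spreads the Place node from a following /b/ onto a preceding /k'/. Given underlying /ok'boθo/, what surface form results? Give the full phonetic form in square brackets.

Place immediately or transitively dominates [labial], [round], [coronal], [anterior], [distributed], [strident], [dorsal], [high], [back].
Spreading Place from /b/ onto /k'/ replaces those values with /b/'s: [+labial], [−round], [−coronal], [−dorsal]. Features outside Place ([voice], [constricted glottis], [spread glottis], …) stay as in /k'/.
The resulting bundle matches /p'/ in the inventory; substituting it for /k'/ gives [op'boθo].

[op'boθo]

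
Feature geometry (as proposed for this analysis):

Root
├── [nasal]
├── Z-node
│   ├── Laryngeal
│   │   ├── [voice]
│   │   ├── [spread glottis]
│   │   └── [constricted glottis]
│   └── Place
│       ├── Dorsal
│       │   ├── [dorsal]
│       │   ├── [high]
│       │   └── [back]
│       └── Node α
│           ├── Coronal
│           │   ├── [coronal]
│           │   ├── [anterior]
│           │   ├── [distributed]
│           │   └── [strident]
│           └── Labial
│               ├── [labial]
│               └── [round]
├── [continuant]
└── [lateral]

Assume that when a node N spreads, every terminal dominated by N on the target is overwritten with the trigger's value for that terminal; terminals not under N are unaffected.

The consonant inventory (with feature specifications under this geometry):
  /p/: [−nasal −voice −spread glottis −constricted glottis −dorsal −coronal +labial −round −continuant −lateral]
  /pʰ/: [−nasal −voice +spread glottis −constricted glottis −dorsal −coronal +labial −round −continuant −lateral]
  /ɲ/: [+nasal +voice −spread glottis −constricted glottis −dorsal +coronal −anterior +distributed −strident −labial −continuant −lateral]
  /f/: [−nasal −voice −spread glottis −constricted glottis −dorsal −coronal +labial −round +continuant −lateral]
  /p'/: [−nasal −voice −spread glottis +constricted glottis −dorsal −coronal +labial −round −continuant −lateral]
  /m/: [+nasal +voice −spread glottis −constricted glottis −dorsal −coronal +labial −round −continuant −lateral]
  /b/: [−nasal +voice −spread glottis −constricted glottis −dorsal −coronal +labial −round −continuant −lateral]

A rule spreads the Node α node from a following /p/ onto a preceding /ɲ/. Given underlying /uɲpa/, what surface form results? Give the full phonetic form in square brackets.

[umpa]

Node α immediately or transitively dominates [coronal], [anterior], [distributed], [strident], [labial], [round].
Spreading Node α from /p/ onto /ɲ/ replaces those values with /p/'s: [−coronal], [+labial], [−round]. Features outside Node α ([nasal], [voice], [spread glottis], …) stay as in /ɲ/.
This feature bundle is that of [m], so /uɲpa/ surfaces as [umpa].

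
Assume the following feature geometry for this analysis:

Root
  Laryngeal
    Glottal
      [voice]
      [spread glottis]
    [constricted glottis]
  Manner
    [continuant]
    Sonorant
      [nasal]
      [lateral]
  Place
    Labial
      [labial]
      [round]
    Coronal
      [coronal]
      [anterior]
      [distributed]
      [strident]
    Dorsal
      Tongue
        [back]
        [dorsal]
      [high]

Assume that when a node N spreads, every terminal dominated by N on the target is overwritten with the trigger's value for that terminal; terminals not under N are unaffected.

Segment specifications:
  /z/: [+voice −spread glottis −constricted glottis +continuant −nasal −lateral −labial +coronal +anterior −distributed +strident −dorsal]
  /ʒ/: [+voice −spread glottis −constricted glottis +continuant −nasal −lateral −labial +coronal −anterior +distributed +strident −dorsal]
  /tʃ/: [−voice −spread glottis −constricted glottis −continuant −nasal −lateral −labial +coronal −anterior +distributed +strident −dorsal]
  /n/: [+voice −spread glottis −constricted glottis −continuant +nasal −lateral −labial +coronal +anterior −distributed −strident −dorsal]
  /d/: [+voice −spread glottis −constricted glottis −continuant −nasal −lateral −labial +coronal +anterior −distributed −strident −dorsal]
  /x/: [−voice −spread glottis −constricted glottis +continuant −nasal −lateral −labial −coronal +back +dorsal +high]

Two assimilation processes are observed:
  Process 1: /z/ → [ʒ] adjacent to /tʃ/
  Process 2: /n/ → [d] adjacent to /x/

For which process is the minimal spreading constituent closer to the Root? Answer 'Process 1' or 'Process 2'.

Process 1

In Process 1, [anterior], [distributed] change, so the minimal spreading node is Coronal at depth 2.
Process 2: the feature that changes is [nasal]; the minimal node is [nasal] (depth 3).
Coronal (depth 2) sits above [nasal] (depth 3), making Process 1 the one with the higher spreading node.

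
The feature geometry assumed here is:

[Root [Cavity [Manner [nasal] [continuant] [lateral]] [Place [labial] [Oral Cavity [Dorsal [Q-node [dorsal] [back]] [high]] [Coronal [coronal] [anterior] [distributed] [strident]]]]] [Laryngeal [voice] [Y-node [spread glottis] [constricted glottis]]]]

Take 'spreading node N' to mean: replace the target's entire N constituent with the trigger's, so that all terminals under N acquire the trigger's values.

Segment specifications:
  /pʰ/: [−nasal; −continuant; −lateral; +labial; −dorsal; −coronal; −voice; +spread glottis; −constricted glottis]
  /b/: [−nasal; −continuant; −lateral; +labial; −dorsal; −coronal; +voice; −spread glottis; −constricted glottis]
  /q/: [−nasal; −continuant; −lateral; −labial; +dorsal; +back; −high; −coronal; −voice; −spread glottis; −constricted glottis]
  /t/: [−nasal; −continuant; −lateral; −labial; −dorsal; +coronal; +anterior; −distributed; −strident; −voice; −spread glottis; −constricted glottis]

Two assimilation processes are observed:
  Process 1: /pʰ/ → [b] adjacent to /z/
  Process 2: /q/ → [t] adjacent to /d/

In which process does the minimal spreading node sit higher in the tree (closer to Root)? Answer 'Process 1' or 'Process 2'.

In Process 1, [voice], [spread glottis] change, so the minimal spreading node is Laryngeal at depth 1.
In Process 2, [coronal], [anterior], [distributed], [strident], [dorsal], [high], [back] change, so the minimal spreading node is Oral Cavity at depth 3.
Laryngeal (depth 1) sits above Oral Cavity (depth 3), making Process 1 the one with the higher spreading node.

Process 1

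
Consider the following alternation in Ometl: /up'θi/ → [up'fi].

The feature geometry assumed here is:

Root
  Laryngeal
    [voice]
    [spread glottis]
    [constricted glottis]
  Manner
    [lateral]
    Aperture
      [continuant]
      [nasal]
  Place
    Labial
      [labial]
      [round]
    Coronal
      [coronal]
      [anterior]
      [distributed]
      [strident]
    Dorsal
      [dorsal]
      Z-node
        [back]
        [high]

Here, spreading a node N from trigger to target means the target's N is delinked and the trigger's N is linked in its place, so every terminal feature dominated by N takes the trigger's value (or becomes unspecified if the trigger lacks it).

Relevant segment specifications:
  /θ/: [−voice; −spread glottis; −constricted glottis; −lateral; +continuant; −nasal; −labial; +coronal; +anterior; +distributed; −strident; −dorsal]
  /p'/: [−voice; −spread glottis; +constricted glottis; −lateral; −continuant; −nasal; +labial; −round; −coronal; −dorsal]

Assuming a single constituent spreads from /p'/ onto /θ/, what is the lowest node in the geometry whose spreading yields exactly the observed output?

Comparing /θ/ with its surface form [f], the features that change are [labial], [round], [coronal], [anterior], [distributed], [strident].
In this geometry the lowest node dominating all of them is Place: every daughter of Place dominates only a proper subset, so no lower node suffices.
Delinking /θ/'s Place and associating /p'/'s Place gives precisely the feature bundle of [f].
[constricted glottis], [continuant] — on which /p'/ differs from /θ/ — are unchanged, so Root cannot have spread; the constituent is no larger than Place.

Place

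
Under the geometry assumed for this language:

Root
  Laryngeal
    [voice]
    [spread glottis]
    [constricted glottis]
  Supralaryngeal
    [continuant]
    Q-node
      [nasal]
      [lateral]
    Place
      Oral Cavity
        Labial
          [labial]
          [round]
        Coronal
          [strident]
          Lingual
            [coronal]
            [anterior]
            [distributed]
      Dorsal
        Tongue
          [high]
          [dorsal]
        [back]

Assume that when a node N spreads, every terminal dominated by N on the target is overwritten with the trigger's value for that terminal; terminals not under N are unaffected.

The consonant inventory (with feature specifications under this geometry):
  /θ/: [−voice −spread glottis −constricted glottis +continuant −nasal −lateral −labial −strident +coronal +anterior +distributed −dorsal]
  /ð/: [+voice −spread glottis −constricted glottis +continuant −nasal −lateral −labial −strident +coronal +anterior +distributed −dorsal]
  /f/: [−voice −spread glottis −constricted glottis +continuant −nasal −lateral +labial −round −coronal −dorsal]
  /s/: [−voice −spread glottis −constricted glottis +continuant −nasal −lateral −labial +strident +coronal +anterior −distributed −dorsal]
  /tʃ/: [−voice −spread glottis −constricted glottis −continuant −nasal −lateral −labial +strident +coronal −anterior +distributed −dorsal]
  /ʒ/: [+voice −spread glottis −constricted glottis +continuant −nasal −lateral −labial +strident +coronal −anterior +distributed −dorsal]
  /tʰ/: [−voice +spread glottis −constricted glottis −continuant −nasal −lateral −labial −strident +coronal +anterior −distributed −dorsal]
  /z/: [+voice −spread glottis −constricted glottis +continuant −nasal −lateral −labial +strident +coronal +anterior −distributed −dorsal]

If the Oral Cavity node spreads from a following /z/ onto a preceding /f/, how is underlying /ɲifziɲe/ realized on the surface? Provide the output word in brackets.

Oral Cavity immediately or transitively dominates [labial], [round], [strident], [coronal], [anterior], [distributed].
Spreading Oral Cavity from /z/ onto /f/ replaces those values with /z/'s: [−labial], [+strident], [+coronal], [+anterior], [−distributed]. Features outside Oral Cavity ([voice], [spread glottis], [constricted glottis], …) stay as in /f/.
This feature bundle is that of [s], so /ɲifziɲe/ surfaces as [ɲisziɲe].

[ɲisziɲe]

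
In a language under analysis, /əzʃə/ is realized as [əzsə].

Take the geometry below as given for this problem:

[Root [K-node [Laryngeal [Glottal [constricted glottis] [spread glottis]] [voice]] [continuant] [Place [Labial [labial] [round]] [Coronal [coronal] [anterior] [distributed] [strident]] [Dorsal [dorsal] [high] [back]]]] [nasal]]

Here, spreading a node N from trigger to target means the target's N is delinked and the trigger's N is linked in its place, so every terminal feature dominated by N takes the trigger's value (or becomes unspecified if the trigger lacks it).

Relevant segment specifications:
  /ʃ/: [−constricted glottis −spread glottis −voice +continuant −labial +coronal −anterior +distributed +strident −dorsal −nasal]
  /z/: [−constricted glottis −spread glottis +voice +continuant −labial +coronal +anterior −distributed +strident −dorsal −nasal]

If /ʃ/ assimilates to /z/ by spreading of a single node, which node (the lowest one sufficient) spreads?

Coronal

The alternation /ʃ/ → [s] changes [anterior], [distributed] and nothing else.
In this geometry the lowest node dominating all of them is Coronal: every daughter of Coronal dominates only a proper subset, so no lower node suffices.
Spreading Coronal from /z/ overwrites each of those terminals with /z/'s values, yielding exactly [s].
[voice], a feature on which the two segments disagree outside Coronal, is unchanged — nothing dominating it spread, and Coronal is the minimal sufficient constituent.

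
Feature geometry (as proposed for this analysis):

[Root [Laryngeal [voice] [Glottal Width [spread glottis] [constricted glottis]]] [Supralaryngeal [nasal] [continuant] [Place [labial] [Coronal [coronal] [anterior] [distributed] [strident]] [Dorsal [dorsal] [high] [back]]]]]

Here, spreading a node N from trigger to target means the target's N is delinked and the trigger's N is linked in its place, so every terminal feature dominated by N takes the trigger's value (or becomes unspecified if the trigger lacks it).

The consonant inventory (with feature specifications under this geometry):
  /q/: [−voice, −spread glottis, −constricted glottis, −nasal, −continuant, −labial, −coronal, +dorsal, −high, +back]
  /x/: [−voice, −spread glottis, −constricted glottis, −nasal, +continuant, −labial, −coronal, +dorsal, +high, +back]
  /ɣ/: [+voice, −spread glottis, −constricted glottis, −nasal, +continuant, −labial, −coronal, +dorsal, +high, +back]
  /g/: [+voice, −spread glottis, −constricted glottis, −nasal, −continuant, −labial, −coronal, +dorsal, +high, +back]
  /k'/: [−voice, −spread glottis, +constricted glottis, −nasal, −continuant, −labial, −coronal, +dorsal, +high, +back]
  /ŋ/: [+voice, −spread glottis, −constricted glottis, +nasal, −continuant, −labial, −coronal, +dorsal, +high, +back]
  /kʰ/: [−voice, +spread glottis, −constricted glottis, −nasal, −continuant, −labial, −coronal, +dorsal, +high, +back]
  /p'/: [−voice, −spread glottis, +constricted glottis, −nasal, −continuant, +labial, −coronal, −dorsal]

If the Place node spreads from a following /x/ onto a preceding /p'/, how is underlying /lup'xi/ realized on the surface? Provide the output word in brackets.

The Place node dominates the terminals [labial], [coronal], [anterior], [distributed], [strident], [dorsal], [high], [back].
Spreading Place from /x/ onto /p'/ replaces those values with /x/'s: [−labial], [−coronal], [+dorsal], [+high], [+back]. Features outside Place ([voice], [spread glottis], [constricted glottis], …) stay as in /p'/.
Among the inventory, only /k'/ has exactly this specification, giving the surface form [luk'xi].

[luk'xi]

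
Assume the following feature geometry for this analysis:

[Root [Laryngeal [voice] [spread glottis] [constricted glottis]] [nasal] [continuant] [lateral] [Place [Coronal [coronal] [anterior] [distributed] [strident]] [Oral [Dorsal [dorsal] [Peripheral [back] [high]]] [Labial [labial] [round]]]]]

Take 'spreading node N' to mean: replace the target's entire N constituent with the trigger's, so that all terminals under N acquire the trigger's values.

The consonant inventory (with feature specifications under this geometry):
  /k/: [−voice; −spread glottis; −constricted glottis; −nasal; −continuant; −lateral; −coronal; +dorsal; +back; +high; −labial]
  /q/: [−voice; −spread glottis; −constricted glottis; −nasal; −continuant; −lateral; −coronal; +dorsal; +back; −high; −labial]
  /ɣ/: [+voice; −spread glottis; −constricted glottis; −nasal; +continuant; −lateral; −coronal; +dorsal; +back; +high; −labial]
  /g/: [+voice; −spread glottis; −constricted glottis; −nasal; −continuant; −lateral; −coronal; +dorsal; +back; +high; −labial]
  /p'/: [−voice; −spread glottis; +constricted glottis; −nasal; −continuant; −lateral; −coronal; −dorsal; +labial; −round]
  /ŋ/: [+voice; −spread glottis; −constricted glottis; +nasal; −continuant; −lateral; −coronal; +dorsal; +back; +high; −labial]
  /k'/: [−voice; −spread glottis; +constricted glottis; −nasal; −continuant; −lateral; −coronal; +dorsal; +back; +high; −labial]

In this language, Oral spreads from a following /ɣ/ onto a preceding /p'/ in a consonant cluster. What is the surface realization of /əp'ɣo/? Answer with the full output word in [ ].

[ək'ɣo]

Terminals under Oral in this geometry: [dorsal], [back], [high], [labial], [round].
The target acquires /ɣ/'s values for everything under Oral — [+dorsal], [+back], [+high], [−labial] — while keeping its own [voice], [spread glottis], [constricted glottis], ….
Among the inventory, only /k'/ has exactly this specification, giving the surface form [ək'ɣo].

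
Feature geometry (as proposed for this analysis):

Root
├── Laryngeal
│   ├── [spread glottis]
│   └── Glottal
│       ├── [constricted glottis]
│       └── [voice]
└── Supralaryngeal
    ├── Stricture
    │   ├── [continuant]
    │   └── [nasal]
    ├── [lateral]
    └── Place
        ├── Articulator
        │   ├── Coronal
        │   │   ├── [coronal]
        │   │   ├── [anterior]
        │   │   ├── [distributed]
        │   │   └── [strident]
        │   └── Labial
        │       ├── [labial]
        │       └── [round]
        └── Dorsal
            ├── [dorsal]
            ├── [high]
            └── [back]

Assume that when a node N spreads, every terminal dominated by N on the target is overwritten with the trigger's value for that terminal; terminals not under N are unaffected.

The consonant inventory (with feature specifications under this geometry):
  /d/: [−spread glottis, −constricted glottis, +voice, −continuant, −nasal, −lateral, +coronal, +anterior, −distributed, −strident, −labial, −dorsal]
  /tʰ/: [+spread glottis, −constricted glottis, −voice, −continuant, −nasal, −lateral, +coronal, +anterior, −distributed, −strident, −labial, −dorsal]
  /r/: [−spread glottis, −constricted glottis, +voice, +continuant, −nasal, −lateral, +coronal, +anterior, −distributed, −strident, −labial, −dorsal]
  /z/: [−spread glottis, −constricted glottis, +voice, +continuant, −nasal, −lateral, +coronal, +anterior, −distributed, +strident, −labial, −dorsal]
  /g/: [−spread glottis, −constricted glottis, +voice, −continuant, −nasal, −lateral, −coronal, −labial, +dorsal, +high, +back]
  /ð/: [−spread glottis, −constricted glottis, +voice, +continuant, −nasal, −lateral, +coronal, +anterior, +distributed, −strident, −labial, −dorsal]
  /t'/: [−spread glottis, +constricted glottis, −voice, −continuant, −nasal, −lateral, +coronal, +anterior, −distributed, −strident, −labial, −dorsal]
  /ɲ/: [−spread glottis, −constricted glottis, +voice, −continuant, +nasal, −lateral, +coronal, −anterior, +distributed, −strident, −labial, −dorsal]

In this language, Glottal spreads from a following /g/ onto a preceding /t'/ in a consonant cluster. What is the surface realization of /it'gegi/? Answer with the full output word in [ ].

[idgegi]

The Glottal node dominates the terminals [constricted glottis], [voice].
After delinking /t'/'s Glottal and linking /g/'s, the affected terminals become [−constricted glottis], [+voice]; [spread glottis], [continuant], [nasal], … (outside Glottal) are retained from /t'/.
Among the inventory, only /d/ has exactly this specification, giving the surface form [idgegi].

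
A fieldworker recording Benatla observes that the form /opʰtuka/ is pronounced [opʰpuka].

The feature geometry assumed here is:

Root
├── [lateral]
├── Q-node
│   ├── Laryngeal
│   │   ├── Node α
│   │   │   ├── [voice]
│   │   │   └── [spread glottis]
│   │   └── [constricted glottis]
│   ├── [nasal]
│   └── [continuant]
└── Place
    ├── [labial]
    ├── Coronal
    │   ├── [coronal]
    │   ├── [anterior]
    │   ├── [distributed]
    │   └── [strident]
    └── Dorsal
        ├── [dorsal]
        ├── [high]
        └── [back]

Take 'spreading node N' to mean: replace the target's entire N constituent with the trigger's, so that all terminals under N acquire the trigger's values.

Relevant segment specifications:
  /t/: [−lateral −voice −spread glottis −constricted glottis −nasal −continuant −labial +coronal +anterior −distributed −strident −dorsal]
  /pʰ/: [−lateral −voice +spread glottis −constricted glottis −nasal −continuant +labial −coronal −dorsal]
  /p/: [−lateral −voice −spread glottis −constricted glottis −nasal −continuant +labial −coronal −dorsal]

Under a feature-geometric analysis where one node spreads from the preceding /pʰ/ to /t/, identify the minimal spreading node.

The alternation /t/ → [p] changes [labial], [coronal], [anterior], [distributed], [strident] and nothing else.
In this geometry the lowest node dominating all of them is Place: every daughter of Place dominates only a proper subset, so no lower node suffices.
Delinking /t/'s Place and associating /pʰ/'s Place gives precisely the feature bundle of [p].
Had Root spread, [spread glottis] would have taken /pʰ/'s value; it stays as in /t/, confirming the spreading constituent is exactly Place.

Place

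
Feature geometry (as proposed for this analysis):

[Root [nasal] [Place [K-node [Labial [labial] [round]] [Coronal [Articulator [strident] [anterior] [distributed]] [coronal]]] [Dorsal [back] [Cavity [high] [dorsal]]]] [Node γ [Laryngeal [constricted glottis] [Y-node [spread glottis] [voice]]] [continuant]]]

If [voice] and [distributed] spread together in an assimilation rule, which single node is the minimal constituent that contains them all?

Root

[voice]: Root → Node γ → Laryngeal → Y-node → [voice].
[distributed]: Root → Place → K-node → Coronal → Articulator → [distributed].
Root is the lowest common ancestor — every listed feature sits under it, and no single subconstituent of Root covers them all.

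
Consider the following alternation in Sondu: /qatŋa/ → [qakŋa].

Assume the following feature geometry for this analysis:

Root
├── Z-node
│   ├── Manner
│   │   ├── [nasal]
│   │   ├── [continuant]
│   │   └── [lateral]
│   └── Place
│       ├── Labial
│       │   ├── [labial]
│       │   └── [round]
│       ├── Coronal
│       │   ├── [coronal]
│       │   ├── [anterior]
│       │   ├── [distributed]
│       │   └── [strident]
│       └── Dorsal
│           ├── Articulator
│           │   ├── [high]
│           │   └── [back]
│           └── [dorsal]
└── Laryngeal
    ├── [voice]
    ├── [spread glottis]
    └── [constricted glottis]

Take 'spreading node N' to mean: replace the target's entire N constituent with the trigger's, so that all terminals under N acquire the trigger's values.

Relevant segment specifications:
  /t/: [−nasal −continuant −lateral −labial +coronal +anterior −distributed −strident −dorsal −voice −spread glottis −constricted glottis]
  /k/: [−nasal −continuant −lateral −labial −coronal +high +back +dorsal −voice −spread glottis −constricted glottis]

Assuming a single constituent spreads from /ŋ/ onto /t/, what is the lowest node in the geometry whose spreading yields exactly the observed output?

Place

/t/ and [k] differ in [coronal], [anterior], [distributed], [strident], [dorsal], [high], [back]; every other specified feature is identical.
Tracing each changed feature up the tree, the paths first meet at Place; any lower node misses at least one of them.
Delinking /t/'s Place and associating /ŋ/'s Place gives precisely the feature bundle of [k].
Since [nasal] is preserved even though /ŋ/ disagrees there, no node above Place spread.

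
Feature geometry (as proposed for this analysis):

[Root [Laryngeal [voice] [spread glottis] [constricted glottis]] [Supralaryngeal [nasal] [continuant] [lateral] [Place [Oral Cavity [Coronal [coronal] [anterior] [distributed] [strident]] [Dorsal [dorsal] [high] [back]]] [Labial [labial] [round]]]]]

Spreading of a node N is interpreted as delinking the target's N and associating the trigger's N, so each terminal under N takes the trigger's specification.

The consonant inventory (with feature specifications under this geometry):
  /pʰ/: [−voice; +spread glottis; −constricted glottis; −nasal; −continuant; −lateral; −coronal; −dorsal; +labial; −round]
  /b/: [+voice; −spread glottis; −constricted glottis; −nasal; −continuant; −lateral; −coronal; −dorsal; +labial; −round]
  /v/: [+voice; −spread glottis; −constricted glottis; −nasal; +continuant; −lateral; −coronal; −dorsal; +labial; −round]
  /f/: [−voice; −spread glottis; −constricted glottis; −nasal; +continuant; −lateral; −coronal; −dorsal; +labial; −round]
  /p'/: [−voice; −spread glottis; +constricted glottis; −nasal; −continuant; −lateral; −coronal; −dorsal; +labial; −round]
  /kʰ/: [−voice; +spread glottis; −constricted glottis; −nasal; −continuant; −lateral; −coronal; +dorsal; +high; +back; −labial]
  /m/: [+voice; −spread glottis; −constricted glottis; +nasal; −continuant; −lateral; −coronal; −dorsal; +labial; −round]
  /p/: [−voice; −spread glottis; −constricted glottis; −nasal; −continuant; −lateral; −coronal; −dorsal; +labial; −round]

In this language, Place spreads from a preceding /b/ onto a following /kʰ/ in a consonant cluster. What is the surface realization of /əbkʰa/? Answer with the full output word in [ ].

[əbpʰa]

The Place node dominates the terminals [coronal], [anterior], [distributed], [strident], [dorsal], [high], [back], [labial], [round].
The target acquires /b/'s values for everything under Place — [−coronal], [−dorsal], [+labial], [−round] — while keeping its own [voice], [spread glottis], [constricted glottis], ….
Among the inventory, only /pʰ/ has exactly this specification, giving the surface form [əbpʰa].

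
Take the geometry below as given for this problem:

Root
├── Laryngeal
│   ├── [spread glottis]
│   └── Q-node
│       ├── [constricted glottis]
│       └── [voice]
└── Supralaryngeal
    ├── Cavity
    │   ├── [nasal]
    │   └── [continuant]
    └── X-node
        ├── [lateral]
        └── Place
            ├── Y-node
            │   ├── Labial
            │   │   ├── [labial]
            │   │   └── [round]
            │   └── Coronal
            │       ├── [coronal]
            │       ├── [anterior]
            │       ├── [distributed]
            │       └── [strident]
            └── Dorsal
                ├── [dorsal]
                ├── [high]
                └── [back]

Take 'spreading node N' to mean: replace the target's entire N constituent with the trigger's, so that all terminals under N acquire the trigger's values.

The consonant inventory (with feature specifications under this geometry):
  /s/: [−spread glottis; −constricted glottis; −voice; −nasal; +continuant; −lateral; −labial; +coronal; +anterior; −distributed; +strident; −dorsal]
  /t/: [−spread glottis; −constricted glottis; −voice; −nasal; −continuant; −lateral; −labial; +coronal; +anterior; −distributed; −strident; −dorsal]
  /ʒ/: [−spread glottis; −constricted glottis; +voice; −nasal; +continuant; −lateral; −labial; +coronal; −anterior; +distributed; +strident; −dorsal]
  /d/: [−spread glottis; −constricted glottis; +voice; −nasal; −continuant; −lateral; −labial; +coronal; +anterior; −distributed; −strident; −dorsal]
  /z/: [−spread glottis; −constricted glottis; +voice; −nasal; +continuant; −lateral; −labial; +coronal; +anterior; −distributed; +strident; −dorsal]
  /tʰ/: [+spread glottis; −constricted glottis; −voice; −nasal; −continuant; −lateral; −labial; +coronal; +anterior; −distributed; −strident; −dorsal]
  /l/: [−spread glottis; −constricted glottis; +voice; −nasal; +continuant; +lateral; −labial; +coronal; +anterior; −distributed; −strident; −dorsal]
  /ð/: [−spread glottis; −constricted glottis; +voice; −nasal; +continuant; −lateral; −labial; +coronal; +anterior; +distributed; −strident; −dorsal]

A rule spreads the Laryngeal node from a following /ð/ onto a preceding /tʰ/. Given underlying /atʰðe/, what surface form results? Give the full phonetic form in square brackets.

[adðe]

The Laryngeal node dominates the terminals [spread glottis], [constricted glottis], [voice].
After delinking /tʰ/'s Laryngeal and linking /ð/'s, the affected terminals become [−spread glottis], [−constricted glottis], [+voice]; [nasal], [continuant], [lateral], … (outside Laryngeal) are retained from /tʰ/.
Among the inventory, only /d/ has exactly this specification, giving the surface form [adðe].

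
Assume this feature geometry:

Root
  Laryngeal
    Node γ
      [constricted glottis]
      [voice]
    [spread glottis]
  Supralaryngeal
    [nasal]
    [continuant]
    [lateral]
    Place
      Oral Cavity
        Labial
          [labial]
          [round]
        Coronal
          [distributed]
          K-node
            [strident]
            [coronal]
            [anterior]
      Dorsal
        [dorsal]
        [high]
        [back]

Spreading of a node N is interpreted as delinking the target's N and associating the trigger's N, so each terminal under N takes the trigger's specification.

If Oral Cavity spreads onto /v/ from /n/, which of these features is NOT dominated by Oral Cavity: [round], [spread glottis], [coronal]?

Oral Cavity dominates exactly [labial], [round], [distributed], [strident], [coronal], [anterior].
Spreading Oral Cavity replaces [round], [coronal] with the trigger's values, since each sits inside the Oral Cavity constituent.
[spread glottis] attaches under Laryngeal, not under Oral Cavity, so /v/ retains its own value for [spread glottis].

[spread glottis]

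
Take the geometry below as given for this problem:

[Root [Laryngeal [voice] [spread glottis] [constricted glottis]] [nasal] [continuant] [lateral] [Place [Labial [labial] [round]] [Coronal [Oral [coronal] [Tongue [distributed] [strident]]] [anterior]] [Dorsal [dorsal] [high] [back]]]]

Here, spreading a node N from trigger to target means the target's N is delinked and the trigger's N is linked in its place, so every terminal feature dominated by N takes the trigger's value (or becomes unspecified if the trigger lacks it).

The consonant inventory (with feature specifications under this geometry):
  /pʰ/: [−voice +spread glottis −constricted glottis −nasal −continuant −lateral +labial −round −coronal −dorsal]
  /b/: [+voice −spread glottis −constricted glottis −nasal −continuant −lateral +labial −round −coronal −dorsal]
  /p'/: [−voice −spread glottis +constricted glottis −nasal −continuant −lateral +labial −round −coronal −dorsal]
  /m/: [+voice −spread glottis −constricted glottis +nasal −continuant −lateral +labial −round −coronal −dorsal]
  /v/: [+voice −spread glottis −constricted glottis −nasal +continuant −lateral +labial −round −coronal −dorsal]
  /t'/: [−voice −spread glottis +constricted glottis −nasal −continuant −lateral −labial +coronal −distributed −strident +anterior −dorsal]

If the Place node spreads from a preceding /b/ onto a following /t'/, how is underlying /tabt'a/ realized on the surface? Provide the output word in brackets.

[tabp'a]

The Place node dominates the terminals [labial], [round], [coronal], [distributed], [strident], [anterior], [dorsal], [high], [back].
After delinking /t'/'s Place and linking /b/'s, the affected terminals become [+labial], [−round], [−coronal], [−dorsal]; [voice], [spread glottis], [constricted glottis], … (outside Place) are retained from /t'/.
The resulting bundle matches /p'/ in the inventory; substituting it for /t'/ gives [tabp'a].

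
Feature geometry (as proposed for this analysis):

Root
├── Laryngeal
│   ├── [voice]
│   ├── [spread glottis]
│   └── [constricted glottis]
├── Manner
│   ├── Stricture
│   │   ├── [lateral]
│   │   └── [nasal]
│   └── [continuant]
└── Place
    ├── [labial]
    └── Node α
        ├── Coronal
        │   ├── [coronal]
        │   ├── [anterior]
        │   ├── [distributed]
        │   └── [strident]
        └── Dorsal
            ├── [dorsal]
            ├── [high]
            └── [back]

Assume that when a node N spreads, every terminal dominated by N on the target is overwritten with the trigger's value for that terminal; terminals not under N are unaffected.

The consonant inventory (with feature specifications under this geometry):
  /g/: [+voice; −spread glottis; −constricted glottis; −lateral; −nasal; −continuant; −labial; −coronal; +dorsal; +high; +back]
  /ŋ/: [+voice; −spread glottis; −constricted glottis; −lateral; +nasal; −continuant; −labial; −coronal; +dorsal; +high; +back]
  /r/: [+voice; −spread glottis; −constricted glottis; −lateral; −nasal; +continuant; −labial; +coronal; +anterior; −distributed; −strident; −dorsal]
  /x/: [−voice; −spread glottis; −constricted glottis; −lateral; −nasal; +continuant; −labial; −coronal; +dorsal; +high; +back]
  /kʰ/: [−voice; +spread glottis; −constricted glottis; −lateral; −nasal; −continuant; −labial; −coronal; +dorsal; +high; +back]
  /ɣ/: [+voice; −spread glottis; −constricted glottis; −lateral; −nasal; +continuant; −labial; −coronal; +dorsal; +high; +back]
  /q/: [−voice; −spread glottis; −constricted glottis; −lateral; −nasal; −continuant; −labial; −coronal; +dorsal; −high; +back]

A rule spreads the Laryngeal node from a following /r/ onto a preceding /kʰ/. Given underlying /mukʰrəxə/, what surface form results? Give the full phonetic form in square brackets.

[mugrəxə]

The Laryngeal node dominates the terminals [voice], [spread glottis], [constricted glottis].
The target acquires /r/'s values for everything under Laryngeal — [+voice], [−spread glottis], [−constricted glottis] — while keeping its own [lateral], [nasal], [continuant], ….
Among the inventory, only /g/ has exactly this specification, giving the surface form [mugrəxə].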